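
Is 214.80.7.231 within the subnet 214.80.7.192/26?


Subnet network: 214.80.7.192
Test IP AND mask: 214.80.7.192
Yes, 214.80.7.231 is in 214.80.7.192/26


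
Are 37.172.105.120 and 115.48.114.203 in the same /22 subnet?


Mask: 255.255.252.0
37.172.105.120 AND mask = 37.172.104.0
115.48.114.203 AND mask = 115.48.112.0
No, different subnets (37.172.104.0 vs 115.48.112.0)


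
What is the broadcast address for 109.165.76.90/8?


Network: 109.0.0.0/8
Host bits = 24
Set all host bits to 1:
Broadcast: 109.255.255.255


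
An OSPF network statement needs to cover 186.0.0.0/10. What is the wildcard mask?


Subnet mask: 255.192.0.0
Wildcard = 255.255.255.255 - subnet mask
255 - 255 = 0
255 - 192 = 63
255 - 0 = 255
255 - 0 = 255
Wildcard: 0.63.255.255


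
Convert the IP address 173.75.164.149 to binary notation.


173 = 10101101
75 = 01001011
164 = 10100100
149 = 10010101
Binary: 10101101.01001011.10100100.10010101


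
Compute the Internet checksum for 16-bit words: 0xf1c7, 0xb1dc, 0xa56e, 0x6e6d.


Sum all words (with carry folding):
+ 0xf1c7 = 0xf1c7
+ 0xb1dc = 0xa3a4
+ 0xa56e = 0x4913
+ 0x6e6d = 0xb780
One's complement: ~0xb780
Checksum = 0x487f


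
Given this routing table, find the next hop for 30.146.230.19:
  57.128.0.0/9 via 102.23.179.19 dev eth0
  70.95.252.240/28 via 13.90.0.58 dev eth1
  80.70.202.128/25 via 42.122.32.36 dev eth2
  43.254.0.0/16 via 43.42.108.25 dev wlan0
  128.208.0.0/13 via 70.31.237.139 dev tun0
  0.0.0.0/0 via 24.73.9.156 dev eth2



Longest prefix match for 30.146.230.19:
  /9 57.128.0.0: no
  /28 70.95.252.240: no
  /25 80.70.202.128: no
  /16 43.254.0.0: no
  /13 128.208.0.0: no
  /0 0.0.0.0: MATCH
Selected: next-hop 24.73.9.156 via eth2 (matched /0)


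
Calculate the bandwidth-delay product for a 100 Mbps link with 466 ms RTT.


BDP = bandwidth * RTT
= 100 Mbps * 466 ms
= 100 * 1e6 * 466 / 1000 bits
= 46600000 bits
= 5825000 bytes
= 5688.4766 KB
BDP = 46600000 bits (5825000 bytes)


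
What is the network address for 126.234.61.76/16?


IP:   01111110.11101010.00111101.01001100
Mask: 11111111.11111111.00000000.00000000
AND operation:
Net:  01111110.11101010.00000000.00000000
Network: 126.234.0.0/16


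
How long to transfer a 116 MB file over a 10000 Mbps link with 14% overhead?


Effective throughput = 10000 * (1 - 14/100) = 8600 Mbps
File size in Mb = 116 * 8 = 928 Mb
Time = 928 / 8600
Time = 0.1079 seconds


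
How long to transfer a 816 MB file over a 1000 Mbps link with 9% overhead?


Effective throughput = 1000 * (1 - 9/100) = 910 Mbps
File size in Mb = 816 * 8 = 6528 Mb
Time = 6528 / 910
Time = 7.1736 seconds


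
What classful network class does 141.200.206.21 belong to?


First octet: 141
Binary: 10001101
10xxxxxx -> Class B (128-191)
Class B, default mask 255.255.0.0 (/16)


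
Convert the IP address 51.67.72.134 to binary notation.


51 = 00110011
67 = 01000011
72 = 01001000
134 = 10000110
Binary: 00110011.01000011.01001000.10000110


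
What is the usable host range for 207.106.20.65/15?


Network: 207.106.0.0
Broadcast: 207.107.255.255
First usable = network + 1
Last usable = broadcast - 1
Range: 207.106.0.1 to 207.107.255.254


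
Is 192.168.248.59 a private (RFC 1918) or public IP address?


RFC 1918 private ranges:
  10.0.0.0/8 (10.0.0.0 - 10.255.255.255)
  172.16.0.0/12 (172.16.0.0 - 172.31.255.255)
  192.168.0.0/16 (192.168.0.0 - 192.168.255.255)
Private (in 192.168.0.0/16)


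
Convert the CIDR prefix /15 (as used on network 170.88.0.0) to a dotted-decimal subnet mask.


/15 means 15 network bits, 17 host bits
Binary: 11111111111111100000000000000000
Mask: 255.254.0.0


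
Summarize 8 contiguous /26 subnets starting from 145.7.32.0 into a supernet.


Original prefix: /26
Number of subnets: 8 = 2^3
New prefix = 26 - 3 = 23
Supernet: 145.7.32.0/23


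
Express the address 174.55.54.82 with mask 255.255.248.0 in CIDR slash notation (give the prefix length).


Binary: 11111111.11111111.11111000.00000000
Count leading 1s
Prefix: /21


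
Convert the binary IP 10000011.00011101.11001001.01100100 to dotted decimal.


10000011 = 131
00011101 = 29
11001001 = 201
01100100 = 100
IP: 131.29.201.100


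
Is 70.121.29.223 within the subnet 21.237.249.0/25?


Subnet network: 21.237.249.0
Test IP AND mask: 70.121.29.128
No, 70.121.29.223 is not in 21.237.249.0/25


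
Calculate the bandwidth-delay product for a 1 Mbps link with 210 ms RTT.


BDP = bandwidth * RTT
= 1 Mbps * 210 ms
= 1 * 1e6 * 210 / 1000 bits
= 210000 bits
= 26250 bytes
= 25.6348 KB
BDP = 210000 bits (26250 bytes)


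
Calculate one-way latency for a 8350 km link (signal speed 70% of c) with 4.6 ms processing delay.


Speed = 0.7 * 3e5 km/s = 210000 km/s
Propagation delay = 8350 / 210000 = 0.0398 s = 39.7619 ms
Processing delay = 4.6 ms
Total one-way latency = 44.3619 ms


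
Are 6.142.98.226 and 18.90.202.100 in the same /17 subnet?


Mask: 255.255.128.0
6.142.98.226 AND mask = 6.142.0.0
18.90.202.100 AND mask = 18.90.128.0
No, different subnets (6.142.0.0 vs 18.90.128.0)


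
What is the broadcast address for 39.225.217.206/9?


Network: 39.128.0.0/9
Host bits = 23
Set all host bits to 1:
Broadcast: 39.255.255.255


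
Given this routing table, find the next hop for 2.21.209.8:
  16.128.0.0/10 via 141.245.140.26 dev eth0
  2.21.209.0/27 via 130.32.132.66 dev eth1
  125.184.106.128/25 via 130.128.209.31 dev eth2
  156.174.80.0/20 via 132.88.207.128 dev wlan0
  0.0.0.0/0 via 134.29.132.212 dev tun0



Longest prefix match for 2.21.209.8:
  /10 16.128.0.0: no
  /27 2.21.209.0: MATCH
  /25 125.184.106.128: no
  /20 156.174.80.0: no
  /0 0.0.0.0: MATCH
Selected: next-hop 130.32.132.66 via eth1 (matched /27)


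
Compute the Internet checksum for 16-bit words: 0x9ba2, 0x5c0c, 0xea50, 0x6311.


Sum all words (with carry folding):
+ 0x9ba2 = 0x9ba2
+ 0x5c0c = 0xf7ae
+ 0xea50 = 0xe1ff
+ 0x6311 = 0x4511
One's complement: ~0x4511
Checksum = 0xbaee


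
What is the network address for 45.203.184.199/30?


IP:   00101101.11001011.10111000.11000111
Mask: 11111111.11111111.11111111.11111100
AND operation:
Net:  00101101.11001011.10111000.11000100
Network: 45.203.184.196/30


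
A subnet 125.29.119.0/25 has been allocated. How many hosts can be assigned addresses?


Host bits = 32 - 25 = 7
Total addresses = 2^7 = 128
Usable = total - 2 (network and broadcast)
Usable hosts: 126


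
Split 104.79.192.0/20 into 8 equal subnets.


New prefix = 20 + 3 = 23
Each subnet has 512 addresses
  104.79.192.0/23
  104.79.194.0/23
  104.79.196.0/23
  104.79.198.0/23
  104.79.200.0/23
  104.79.202.0/23
  104.79.204.0/23
  104.79.206.0/23
Subnets: 104.79.192.0/23, 104.79.194.0/23, 104.79.196.0/23, 104.79.198.0/23, 104.79.200.0/23, 104.79.202.0/23, 104.79.204.0/23, 104.79.206.0/23


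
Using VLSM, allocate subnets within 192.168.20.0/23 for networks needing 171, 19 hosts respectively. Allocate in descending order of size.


171 hosts -> /24 (254 usable): 192.168.20.0/24
19 hosts -> /27 (30 usable): 192.168.21.0/27
Allocation: 192.168.20.0/24 (171 hosts, 254 usable); 192.168.21.0/27 (19 hosts, 30 usable)


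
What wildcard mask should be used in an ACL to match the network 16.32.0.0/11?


Subnet mask: 255.224.0.0
Wildcard = 255.255.255.255 - subnet mask
255 - 255 = 0
255 - 224 = 31
255 - 0 = 255
255 - 0 = 255
Wildcard: 0.31.255.255


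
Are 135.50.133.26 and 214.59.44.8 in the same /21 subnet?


Mask: 255.255.248.0
135.50.133.26 AND mask = 135.50.128.0
214.59.44.8 AND mask = 214.59.40.0
No, different subnets (135.50.128.0 vs 214.59.40.0)


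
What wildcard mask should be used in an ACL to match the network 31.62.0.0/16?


Subnet mask: 255.255.0.0
Wildcard = 255.255.255.255 - subnet mask
255 - 255 = 0
255 - 255 = 0
255 - 0 = 255
255 - 0 = 255
Wildcard: 0.0.255.255


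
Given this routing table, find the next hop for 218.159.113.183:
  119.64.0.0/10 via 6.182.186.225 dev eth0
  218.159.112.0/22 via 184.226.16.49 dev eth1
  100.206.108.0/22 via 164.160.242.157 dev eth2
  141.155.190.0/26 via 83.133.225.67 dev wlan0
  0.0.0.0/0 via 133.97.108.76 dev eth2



Longest prefix match for 218.159.113.183:
  /10 119.64.0.0: no
  /22 218.159.112.0: MATCH
  /22 100.206.108.0: no
  /26 141.155.190.0: no
  /0 0.0.0.0: MATCH
Selected: next-hop 184.226.16.49 via eth1 (matched /22)


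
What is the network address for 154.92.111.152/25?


IP:   10011010.01011100.01101111.10011000
Mask: 11111111.11111111.11111111.10000000
AND operation:
Net:  10011010.01011100.01101111.10000000
Network: 154.92.111.128/25


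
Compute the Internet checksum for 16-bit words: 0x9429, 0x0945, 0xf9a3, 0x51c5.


Sum all words (with carry folding):
+ 0x9429 = 0x9429
+ 0x0945 = 0x9d6e
+ 0xf9a3 = 0x9712
+ 0x51c5 = 0xe8d7
One's complement: ~0xe8d7
Checksum = 0x1728


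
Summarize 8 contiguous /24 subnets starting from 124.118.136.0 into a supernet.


Original prefix: /24
Number of subnets: 8 = 2^3
New prefix = 24 - 3 = 21
Supernet: 124.118.136.0/21


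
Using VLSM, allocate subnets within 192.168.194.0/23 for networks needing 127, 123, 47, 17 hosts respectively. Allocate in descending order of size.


127 hosts -> /24 (254 usable): 192.168.194.0/24
123 hosts -> /25 (126 usable): 192.168.195.0/25
47 hosts -> /26 (62 usable): 192.168.195.128/26
17 hosts -> /27 (30 usable): 192.168.195.192/27
Allocation: 192.168.194.0/24 (127 hosts, 254 usable); 192.168.195.0/25 (123 hosts, 126 usable); 192.168.195.128/26 (47 hosts, 62 usable); 192.168.195.192/27 (17 hosts, 30 usable)


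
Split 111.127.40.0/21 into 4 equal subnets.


New prefix = 21 + 2 = 23
Each subnet has 512 addresses
  111.127.40.0/23
  111.127.42.0/23
  111.127.44.0/23
  111.127.46.0/23
Subnets: 111.127.40.0/23, 111.127.42.0/23, 111.127.44.0/23, 111.127.46.0/23


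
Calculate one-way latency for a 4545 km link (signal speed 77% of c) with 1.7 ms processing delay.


Speed = 0.77 * 3e5 km/s = 231000 km/s
Propagation delay = 4545 / 231000 = 0.0197 s = 19.6753 ms
Processing delay = 1.7 ms
Total one-way latency = 21.3753 ms


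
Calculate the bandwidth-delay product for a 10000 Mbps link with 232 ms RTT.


BDP = bandwidth * RTT
= 10000 Mbps * 232 ms
= 10000 * 1e6 * 232 / 1000 bits
= 2320000000 bits
= 290000000 bytes
= 283203.125 KB
BDP = 2320000000 bits (290000000 bytes)


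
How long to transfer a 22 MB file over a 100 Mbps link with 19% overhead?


Effective throughput = 100 * (1 - 19/100) = 81 Mbps
File size in Mb = 22 * 8 = 176 Mb
Time = 176 / 81
Time = 2.1728 seconds


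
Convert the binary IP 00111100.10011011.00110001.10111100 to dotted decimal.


00111100 = 60
10011011 = 155
00110001 = 49
10111100 = 188
IP: 60.155.49.188


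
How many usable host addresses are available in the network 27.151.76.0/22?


Host bits = 32 - 22 = 10
Total addresses = 2^10 = 1024
Usable = total - 2 (network and broadcast)
Usable hosts: 1022


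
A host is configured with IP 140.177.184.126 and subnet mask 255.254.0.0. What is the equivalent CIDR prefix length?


Binary: 11111111.11111110.00000000.00000000
Count leading 1s
Prefix: /15


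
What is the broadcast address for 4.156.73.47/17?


Network: 4.156.0.0/17
Host bits = 15
Set all host bits to 1:
Broadcast: 4.156.127.255


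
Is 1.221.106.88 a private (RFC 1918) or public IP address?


RFC 1918 private ranges:
  10.0.0.0/8 (10.0.0.0 - 10.255.255.255)
  172.16.0.0/12 (172.16.0.0 - 172.31.255.255)
  192.168.0.0/16 (192.168.0.0 - 192.168.255.255)
Public (not in any RFC 1918 range)


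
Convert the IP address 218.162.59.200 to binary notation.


218 = 11011010
162 = 10100010
59 = 00111011
200 = 11001000
Binary: 11011010.10100010.00111011.11001000


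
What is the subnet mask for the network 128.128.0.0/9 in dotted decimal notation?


/9 means 9 network bits, 23 host bits
Binary: 11111111100000000000000000000000
Mask: 255.128.0.0


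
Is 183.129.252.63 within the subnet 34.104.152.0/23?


Subnet network: 34.104.152.0
Test IP AND mask: 183.129.252.0
No, 183.129.252.63 is not in 34.104.152.0/23


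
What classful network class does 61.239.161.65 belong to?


First octet: 61
Binary: 00111101
0xxxxxxx -> Class A (1-126)
Class A, default mask 255.0.0.0 (/8)


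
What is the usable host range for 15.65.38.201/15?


Network: 15.64.0.0
Broadcast: 15.65.255.255
First usable = network + 1
Last usable = broadcast - 1
Range: 15.64.0.1 to 15.65.255.254


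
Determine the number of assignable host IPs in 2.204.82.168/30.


Host bits = 32 - 30 = 2
Total addresses = 2^2 = 4
Usable = total - 2 (network and broadcast)
Usable hosts: 2


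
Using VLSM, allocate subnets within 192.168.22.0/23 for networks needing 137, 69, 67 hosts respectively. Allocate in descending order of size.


137 hosts -> /24 (254 usable): 192.168.22.0/24
69 hosts -> /25 (126 usable): 192.168.23.0/25
67 hosts -> /25 (126 usable): 192.168.23.128/25
Allocation: 192.168.22.0/24 (137 hosts, 254 usable); 192.168.23.0/25 (69 hosts, 126 usable); 192.168.23.128/25 (67 hosts, 126 usable)


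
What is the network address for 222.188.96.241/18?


IP:   11011110.10111100.01100000.11110001
Mask: 11111111.11111111.11000000.00000000
AND operation:
Net:  11011110.10111100.01000000.00000000
Network: 222.188.64.0/18


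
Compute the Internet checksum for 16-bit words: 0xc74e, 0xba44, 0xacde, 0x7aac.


Sum all words (with carry folding):
+ 0xc74e = 0xc74e
+ 0xba44 = 0x8193
+ 0xacde = 0x2e72
+ 0x7aac = 0xa91e
One's complement: ~0xa91e
Checksum = 0x56e1


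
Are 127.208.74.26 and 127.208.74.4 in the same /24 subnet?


Mask: 255.255.255.0
127.208.74.26 AND mask = 127.208.74.0
127.208.74.4 AND mask = 127.208.74.0
Yes, same subnet (127.208.74.0)


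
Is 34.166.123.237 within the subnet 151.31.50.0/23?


Subnet network: 151.31.50.0
Test IP AND mask: 34.166.122.0
No, 34.166.123.237 is not in 151.31.50.0/23


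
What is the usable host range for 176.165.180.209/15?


Network: 176.164.0.0
Broadcast: 176.165.255.255
First usable = network + 1
Last usable = broadcast - 1
Range: 176.164.0.1 to 176.165.255.254


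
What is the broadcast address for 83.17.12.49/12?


Network: 83.16.0.0/12
Host bits = 20
Set all host bits to 1:
Broadcast: 83.31.255.255


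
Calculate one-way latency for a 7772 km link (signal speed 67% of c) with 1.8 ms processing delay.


Speed = 0.67 * 3e5 km/s = 201000 km/s
Propagation delay = 7772 / 201000 = 0.0387 s = 38.6667 ms
Processing delay = 1.8 ms
Total one-way latency = 40.4667 ms


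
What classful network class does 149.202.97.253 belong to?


First octet: 149
Binary: 10010101
10xxxxxx -> Class B (128-191)
Class B, default mask 255.255.0.0 (/16)


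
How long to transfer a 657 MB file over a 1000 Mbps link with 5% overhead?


Effective throughput = 1000 * (1 - 5/100) = 950 Mbps
File size in Mb = 657 * 8 = 5256 Mb
Time = 5256 / 950
Time = 5.5326 seconds


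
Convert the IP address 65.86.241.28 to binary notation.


65 = 01000001
86 = 01010110
241 = 11110001
28 = 00011100
Binary: 01000001.01010110.11110001.00011100


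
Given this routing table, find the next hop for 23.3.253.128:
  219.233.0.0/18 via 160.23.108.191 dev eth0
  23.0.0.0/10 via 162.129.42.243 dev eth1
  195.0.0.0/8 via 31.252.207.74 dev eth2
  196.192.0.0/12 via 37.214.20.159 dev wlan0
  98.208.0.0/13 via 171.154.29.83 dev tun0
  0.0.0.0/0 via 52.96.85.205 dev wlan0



Longest prefix match for 23.3.253.128:
  /18 219.233.0.0: no
  /10 23.0.0.0: MATCH
  /8 195.0.0.0: no
  /12 196.192.0.0: no
  /13 98.208.0.0: no
  /0 0.0.0.0: MATCH
Selected: next-hop 162.129.42.243 via eth1 (matched /10)


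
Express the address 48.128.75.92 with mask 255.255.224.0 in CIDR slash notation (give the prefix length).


Binary: 11111111.11111111.11100000.00000000
Count leading 1s
Prefix: /19


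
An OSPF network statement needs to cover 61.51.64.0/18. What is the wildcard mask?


Subnet mask: 255.255.192.0
Wildcard = 255.255.255.255 - subnet mask
255 - 255 = 0
255 - 255 = 0
255 - 192 = 63
255 - 0 = 255
Wildcard: 0.0.63.255


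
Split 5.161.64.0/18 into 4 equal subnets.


New prefix = 18 + 2 = 20
Each subnet has 4096 addresses
  5.161.64.0/20
  5.161.80.0/20
  5.161.96.0/20
  5.161.112.0/20
Subnets: 5.161.64.0/20, 5.161.80.0/20, 5.161.96.0/20, 5.161.112.0/20


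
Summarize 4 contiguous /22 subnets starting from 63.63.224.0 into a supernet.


Original prefix: /22
Number of subnets: 4 = 2^2
New prefix = 22 - 2 = 20
Supernet: 63.63.224.0/20


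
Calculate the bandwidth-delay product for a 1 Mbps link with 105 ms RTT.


BDP = bandwidth * RTT
= 1 Mbps * 105 ms
= 1 * 1e6 * 105 / 1000 bits
= 105000 bits
= 13125 bytes
= 12.8174 KB
BDP = 105000 bits (13125 bytes)


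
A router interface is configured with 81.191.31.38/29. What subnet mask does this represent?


/29 means 29 network bits, 3 host bits
Binary: 11111111111111111111111111111000
Mask: 255.255.255.248


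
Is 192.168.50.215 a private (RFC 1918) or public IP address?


RFC 1918 private ranges:
  10.0.0.0/8 (10.0.0.0 - 10.255.255.255)
  172.16.0.0/12 (172.16.0.0 - 172.31.255.255)
  192.168.0.0/16 (192.168.0.0 - 192.168.255.255)
Private (in 192.168.0.0/16)


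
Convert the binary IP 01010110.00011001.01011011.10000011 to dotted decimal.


01010110 = 86
00011001 = 25
01011011 = 91
10000011 = 131
IP: 86.25.91.131


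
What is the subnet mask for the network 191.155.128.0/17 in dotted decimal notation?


/17 means 17 network bits, 15 host bits
Binary: 11111111111111111000000000000000
Mask: 255.255.128.0


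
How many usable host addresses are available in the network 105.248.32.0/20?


Host bits = 32 - 20 = 12
Total addresses = 2^12 = 4096
Usable = total - 2 (network and broadcast)
Usable hosts: 4094


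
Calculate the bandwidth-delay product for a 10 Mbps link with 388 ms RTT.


BDP = bandwidth * RTT
= 10 Mbps * 388 ms
= 10 * 1e6 * 388 / 1000 bits
= 3880000 bits
= 485000 bytes
= 473.6328 KB
BDP = 3880000 bits (485000 bytes)


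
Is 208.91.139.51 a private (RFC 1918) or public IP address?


RFC 1918 private ranges:
  10.0.0.0/8 (10.0.0.0 - 10.255.255.255)
  172.16.0.0/12 (172.16.0.0 - 172.31.255.255)
  192.168.0.0/16 (192.168.0.0 - 192.168.255.255)
Public (not in any RFC 1918 range)


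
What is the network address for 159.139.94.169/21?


IP:   10011111.10001011.01011110.10101001
Mask: 11111111.11111111.11111000.00000000
AND operation:
Net:  10011111.10001011.01011000.00000000
Network: 159.139.88.0/21


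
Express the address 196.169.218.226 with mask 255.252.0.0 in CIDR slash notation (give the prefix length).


Binary: 11111111.11111100.00000000.00000000
Count leading 1s
Prefix: /14


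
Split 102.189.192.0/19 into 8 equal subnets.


New prefix = 19 + 3 = 22
Each subnet has 1024 addresses
  102.189.192.0/22
  102.189.196.0/22
  102.189.200.0/22
  102.189.204.0/22
  102.189.208.0/22
  102.189.212.0/22
  102.189.216.0/22
  102.189.220.0/22
Subnets: 102.189.192.0/22, 102.189.196.0/22, 102.189.200.0/22, 102.189.204.0/22, 102.189.208.0/22, 102.189.212.0/22, 102.189.216.0/22, 102.189.220.0/22


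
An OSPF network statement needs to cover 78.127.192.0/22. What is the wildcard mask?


Subnet mask: 255.255.252.0
Wildcard = 255.255.255.255 - subnet mask
255 - 255 = 0
255 - 255 = 0
255 - 252 = 3
255 - 0 = 255
Wildcard: 0.0.3.255


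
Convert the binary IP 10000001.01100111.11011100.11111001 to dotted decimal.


10000001 = 129
01100111 = 103
11011100 = 220
11111001 = 249
IP: 129.103.220.249


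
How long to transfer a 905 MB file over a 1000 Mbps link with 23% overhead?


Effective throughput = 1000 * (1 - 23/100) = 770 Mbps
File size in Mb = 905 * 8 = 7240 Mb
Time = 7240 / 770
Time = 9.4026 seconds


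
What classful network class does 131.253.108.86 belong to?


First octet: 131
Binary: 10000011
10xxxxxx -> Class B (128-191)
Class B, default mask 255.255.0.0 (/16)


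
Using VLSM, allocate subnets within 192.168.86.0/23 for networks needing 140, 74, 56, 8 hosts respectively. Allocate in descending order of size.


140 hosts -> /24 (254 usable): 192.168.86.0/24
74 hosts -> /25 (126 usable): 192.168.87.0/25
56 hosts -> /26 (62 usable): 192.168.87.128/26
8 hosts -> /28 (14 usable): 192.168.87.192/28
Allocation: 192.168.86.0/24 (140 hosts, 254 usable); 192.168.87.0/25 (74 hosts, 126 usable); 192.168.87.128/26 (56 hosts, 62 usable); 192.168.87.192/28 (8 hosts, 14 usable)


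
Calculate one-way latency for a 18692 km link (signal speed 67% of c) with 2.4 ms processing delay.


Speed = 0.67 * 3e5 km/s = 201000 km/s
Propagation delay = 18692 / 201000 = 0.093 s = 92.995 ms
Processing delay = 2.4 ms
Total one-way latency = 95.395 ms


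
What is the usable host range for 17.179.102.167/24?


Network: 17.179.102.0
Broadcast: 17.179.102.255
First usable = network + 1
Last usable = broadcast - 1
Range: 17.179.102.1 to 17.179.102.254


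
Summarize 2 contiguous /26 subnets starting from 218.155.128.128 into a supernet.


Original prefix: /26
Number of subnets: 2 = 2^1
New prefix = 26 - 1 = 25
Supernet: 218.155.128.128/25


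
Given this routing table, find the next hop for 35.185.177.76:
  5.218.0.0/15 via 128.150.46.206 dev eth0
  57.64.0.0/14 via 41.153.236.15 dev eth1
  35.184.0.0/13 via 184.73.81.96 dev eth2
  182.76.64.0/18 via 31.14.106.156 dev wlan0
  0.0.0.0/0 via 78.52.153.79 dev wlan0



Longest prefix match for 35.185.177.76:
  /15 5.218.0.0: no
  /14 57.64.0.0: no
  /13 35.184.0.0: MATCH
  /18 182.76.64.0: no
  /0 0.0.0.0: MATCH
Selected: next-hop 184.73.81.96 via eth2 (matched /13)


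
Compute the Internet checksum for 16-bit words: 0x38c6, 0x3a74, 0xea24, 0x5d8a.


Sum all words (with carry folding):
+ 0x38c6 = 0x38c6
+ 0x3a74 = 0x733a
+ 0xea24 = 0x5d5f
+ 0x5d8a = 0xbae9
One's complement: ~0xbae9
Checksum = 0x4516


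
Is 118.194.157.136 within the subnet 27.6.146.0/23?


Subnet network: 27.6.146.0
Test IP AND mask: 118.194.156.0
No, 118.194.157.136 is not in 27.6.146.0/23


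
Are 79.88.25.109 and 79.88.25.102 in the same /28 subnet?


Mask: 255.255.255.240
79.88.25.109 AND mask = 79.88.25.96
79.88.25.102 AND mask = 79.88.25.96
Yes, same subnet (79.88.25.96)


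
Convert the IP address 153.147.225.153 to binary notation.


153 = 10011001
147 = 10010011
225 = 11100001
153 = 10011001
Binary: 10011001.10010011.11100001.10011001


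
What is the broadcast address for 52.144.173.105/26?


Network: 52.144.173.64/26
Host bits = 6
Set all host bits to 1:
Broadcast: 52.144.173.127


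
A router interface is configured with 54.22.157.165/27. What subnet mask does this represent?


/27 means 27 network bits, 5 host bits
Binary: 11111111111111111111111111100000
Mask: 255.255.255.224


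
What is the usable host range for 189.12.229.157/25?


Network: 189.12.229.128
Broadcast: 189.12.229.255
First usable = network + 1
Last usable = broadcast - 1
Range: 189.12.229.129 to 189.12.229.254


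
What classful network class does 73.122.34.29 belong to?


First octet: 73
Binary: 01001001
0xxxxxxx -> Class A (1-126)
Class A, default mask 255.0.0.0 (/8)


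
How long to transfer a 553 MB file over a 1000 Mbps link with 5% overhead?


Effective throughput = 1000 * (1 - 5/100) = 950 Mbps
File size in Mb = 553 * 8 = 4424 Mb
Time = 4424 / 950
Time = 4.6568 seconds


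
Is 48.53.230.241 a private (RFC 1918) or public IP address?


RFC 1918 private ranges:
  10.0.0.0/8 (10.0.0.0 - 10.255.255.255)
  172.16.0.0/12 (172.16.0.0 - 172.31.255.255)
  192.168.0.0/16 (192.168.0.0 - 192.168.255.255)
Public (not in any RFC 1918 range)


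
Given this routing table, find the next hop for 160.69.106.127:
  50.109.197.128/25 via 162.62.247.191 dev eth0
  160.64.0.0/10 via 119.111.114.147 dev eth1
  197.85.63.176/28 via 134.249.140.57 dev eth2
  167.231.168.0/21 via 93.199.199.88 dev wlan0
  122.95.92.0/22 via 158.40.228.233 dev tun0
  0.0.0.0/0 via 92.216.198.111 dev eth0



Longest prefix match for 160.69.106.127:
  /25 50.109.197.128: no
  /10 160.64.0.0: MATCH
  /28 197.85.63.176: no
  /21 167.231.168.0: no
  /22 122.95.92.0: no
  /0 0.0.0.0: MATCH
Selected: next-hop 119.111.114.147 via eth1 (matched /10)


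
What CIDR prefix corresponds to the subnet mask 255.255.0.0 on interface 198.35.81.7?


Binary: 11111111.11111111.00000000.00000000
Count leading 1s
Prefix: /16


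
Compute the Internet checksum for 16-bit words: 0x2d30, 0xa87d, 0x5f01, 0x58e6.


Sum all words (with carry folding):
+ 0x2d30 = 0x2d30
+ 0xa87d = 0xd5ad
+ 0x5f01 = 0x34af
+ 0x58e6 = 0x8d95
One's complement: ~0x8d95
Checksum = 0x726a


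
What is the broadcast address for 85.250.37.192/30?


Network: 85.250.37.192/30
Host bits = 2
Set all host bits to 1:
Broadcast: 85.250.37.195


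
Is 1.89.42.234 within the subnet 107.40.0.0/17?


Subnet network: 107.40.0.0
Test IP AND mask: 1.89.0.0
No, 1.89.42.234 is not in 107.40.0.0/17


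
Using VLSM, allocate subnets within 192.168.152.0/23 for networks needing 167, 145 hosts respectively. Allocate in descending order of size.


167 hosts -> /24 (254 usable): 192.168.152.0/24
145 hosts -> /24 (254 usable): 192.168.153.0/24
Allocation: 192.168.152.0/24 (167 hosts, 254 usable); 192.168.153.0/24 (145 hosts, 254 usable)


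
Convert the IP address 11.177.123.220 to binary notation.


11 = 00001011
177 = 10110001
123 = 01111011
220 = 11011100
Binary: 00001011.10110001.01111011.11011100


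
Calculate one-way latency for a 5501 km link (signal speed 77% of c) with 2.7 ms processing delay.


Speed = 0.77 * 3e5 km/s = 231000 km/s
Propagation delay = 5501 / 231000 = 0.0238 s = 23.8139 ms
Processing delay = 2.7 ms
Total one-way latency = 26.5139 ms


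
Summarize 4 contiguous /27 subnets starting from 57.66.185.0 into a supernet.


Original prefix: /27
Number of subnets: 4 = 2^2
New prefix = 27 - 2 = 25
Supernet: 57.66.185.0/25


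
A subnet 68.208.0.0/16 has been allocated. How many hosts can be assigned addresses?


Host bits = 32 - 16 = 16
Total addresses = 2^16 = 65536
Usable = total - 2 (network and broadcast)
Usable hosts: 65534


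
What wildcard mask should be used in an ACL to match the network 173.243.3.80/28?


Subnet mask: 255.255.255.240
Wildcard = 255.255.255.255 - subnet mask
255 - 255 = 0
255 - 255 = 0
255 - 255 = 0
255 - 240 = 15
Wildcard: 0.0.0.15


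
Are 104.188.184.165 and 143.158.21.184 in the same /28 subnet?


Mask: 255.255.255.240
104.188.184.165 AND mask = 104.188.184.160
143.158.21.184 AND mask = 143.158.21.176
No, different subnets (104.188.184.160 vs 143.158.21.176)


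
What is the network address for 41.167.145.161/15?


IP:   00101001.10100111.10010001.10100001
Mask: 11111111.11111110.00000000.00000000
AND operation:
Net:  00101001.10100110.00000000.00000000
Network: 41.166.0.0/15


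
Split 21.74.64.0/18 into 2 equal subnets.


New prefix = 18 + 1 = 19
Each subnet has 8192 addresses
  21.74.64.0/19
  21.74.96.0/19
Subnets: 21.74.64.0/19, 21.74.96.0/19


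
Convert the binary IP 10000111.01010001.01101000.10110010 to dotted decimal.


10000111 = 135
01010001 = 81
01101000 = 104
10110010 = 178
IP: 135.81.104.178


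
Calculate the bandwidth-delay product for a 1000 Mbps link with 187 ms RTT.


BDP = bandwidth * RTT
= 1000 Mbps * 187 ms
= 1000 * 1e6 * 187 / 1000 bits
= 187000000 bits
= 23375000 bytes
= 22827.1484 KB
BDP = 187000000 bits (23375000 bytes)


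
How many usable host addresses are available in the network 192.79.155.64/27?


Host bits = 32 - 27 = 5
Total addresses = 2^5 = 32
Usable = total - 2 (network and broadcast)
Usable hosts: 30


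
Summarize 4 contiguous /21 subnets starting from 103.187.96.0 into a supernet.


Original prefix: /21
Number of subnets: 4 = 2^2
New prefix = 21 - 2 = 19
Supernet: 103.187.96.0/19


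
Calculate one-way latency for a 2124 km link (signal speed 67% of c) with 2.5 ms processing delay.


Speed = 0.67 * 3e5 km/s = 201000 km/s
Propagation delay = 2124 / 201000 = 0.0106 s = 10.5672 ms
Processing delay = 2.5 ms
Total one-way latency = 13.0672 ms


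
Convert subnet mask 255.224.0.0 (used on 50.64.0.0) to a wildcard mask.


Subnet mask: 255.224.0.0
Wildcard = 255.255.255.255 - subnet mask
255 - 255 = 0
255 - 224 = 31
255 - 0 = 255
255 - 0 = 255
Wildcard: 0.31.255.255


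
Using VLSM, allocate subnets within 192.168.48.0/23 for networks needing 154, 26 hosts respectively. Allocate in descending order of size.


154 hosts -> /24 (254 usable): 192.168.48.0/24
26 hosts -> /27 (30 usable): 192.168.49.0/27
Allocation: 192.168.48.0/24 (154 hosts, 254 usable); 192.168.49.0/27 (26 hosts, 30 usable)


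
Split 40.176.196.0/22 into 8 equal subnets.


New prefix = 22 + 3 = 25
Each subnet has 128 addresses
  40.176.196.0/25
  40.176.196.128/25
  40.176.197.0/25
  40.176.197.128/25
  40.176.198.0/25
  40.176.198.128/25
  40.176.199.0/25
  40.176.199.128/25
Subnets: 40.176.196.0/25, 40.176.196.128/25, 40.176.197.0/25, 40.176.197.128/25, 40.176.198.0/25, 40.176.198.128/25, 40.176.199.0/25, 40.176.199.128/25


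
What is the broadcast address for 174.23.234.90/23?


Network: 174.23.234.0/23
Host bits = 9
Set all host bits to 1:
Broadcast: 174.23.235.255


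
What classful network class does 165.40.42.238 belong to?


First octet: 165
Binary: 10100101
10xxxxxx -> Class B (128-191)
Class B, default mask 255.255.0.0 (/16)


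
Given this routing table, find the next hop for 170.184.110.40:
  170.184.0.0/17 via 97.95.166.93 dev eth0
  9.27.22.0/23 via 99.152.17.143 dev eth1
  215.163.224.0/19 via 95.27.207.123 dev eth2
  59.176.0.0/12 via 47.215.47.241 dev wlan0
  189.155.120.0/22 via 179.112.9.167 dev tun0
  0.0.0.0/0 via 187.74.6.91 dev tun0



Longest prefix match for 170.184.110.40:
  /17 170.184.0.0: MATCH
  /23 9.27.22.0: no
  /19 215.163.224.0: no
  /12 59.176.0.0: no
  /22 189.155.120.0: no
  /0 0.0.0.0: MATCH
Selected: next-hop 97.95.166.93 via eth0 (matched /17)


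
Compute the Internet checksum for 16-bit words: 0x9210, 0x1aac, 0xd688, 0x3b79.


Sum all words (with carry folding):
+ 0x9210 = 0x9210
+ 0x1aac = 0xacbc
+ 0xd688 = 0x8345
+ 0x3b79 = 0xbebe
One's complement: ~0xbebe
Checksum = 0x4141


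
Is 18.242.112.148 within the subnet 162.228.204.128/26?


Subnet network: 162.228.204.128
Test IP AND mask: 18.242.112.128
No, 18.242.112.148 is not in 162.228.204.128/26


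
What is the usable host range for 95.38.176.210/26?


Network: 95.38.176.192
Broadcast: 95.38.176.255
First usable = network + 1
Last usable = broadcast - 1
Range: 95.38.176.193 to 95.38.176.254


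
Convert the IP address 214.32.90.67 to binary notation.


214 = 11010110
32 = 00100000
90 = 01011010
67 = 01000011
Binary: 11010110.00100000.01011010.01000011


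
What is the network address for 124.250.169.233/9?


IP:   01111100.11111010.10101001.11101001
Mask: 11111111.10000000.00000000.00000000
AND operation:
Net:  01111100.10000000.00000000.00000000
Network: 124.128.0.0/9


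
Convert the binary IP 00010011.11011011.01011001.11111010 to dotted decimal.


00010011 = 19
11011011 = 219
01011001 = 89
11111010 = 250
IP: 19.219.89.250


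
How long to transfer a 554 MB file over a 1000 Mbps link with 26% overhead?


Effective throughput = 1000 * (1 - 26/100) = 740 Mbps
File size in Mb = 554 * 8 = 4432 Mb
Time = 4432 / 740
Time = 5.9892 seconds


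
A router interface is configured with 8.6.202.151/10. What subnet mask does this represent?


/10 means 10 network bits, 22 host bits
Binary: 11111111110000000000000000000000
Mask: 255.192.0.0


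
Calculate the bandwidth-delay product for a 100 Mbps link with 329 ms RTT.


BDP = bandwidth * RTT
= 100 Mbps * 329 ms
= 100 * 1e6 * 329 / 1000 bits
= 32900000 bits
= 4112500 bytes
= 4016.1133 KB
BDP = 32900000 bits (4112500 bytes)


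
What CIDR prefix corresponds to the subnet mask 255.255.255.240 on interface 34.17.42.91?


Binary: 11111111.11111111.11111111.11110000
Count leading 1s
Prefix: /28


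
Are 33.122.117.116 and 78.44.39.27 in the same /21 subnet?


Mask: 255.255.248.0
33.122.117.116 AND mask = 33.122.112.0
78.44.39.27 AND mask = 78.44.32.0
No, different subnets (33.122.112.0 vs 78.44.32.0)


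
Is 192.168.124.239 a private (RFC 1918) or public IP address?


RFC 1918 private ranges:
  10.0.0.0/8 (10.0.0.0 - 10.255.255.255)
  172.16.0.0/12 (172.16.0.0 - 172.31.255.255)
  192.168.0.0/16 (192.168.0.0 - 192.168.255.255)
Private (in 192.168.0.0/16)


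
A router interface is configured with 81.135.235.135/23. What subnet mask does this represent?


/23 means 23 network bits, 9 host bits
Binary: 11111111111111111111111000000000
Mask: 255.255.254.0


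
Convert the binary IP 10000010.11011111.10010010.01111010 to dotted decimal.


10000010 = 130
11011111 = 223
10010010 = 146
01111010 = 122
IP: 130.223.146.122


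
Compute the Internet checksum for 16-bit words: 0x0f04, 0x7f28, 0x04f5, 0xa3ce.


Sum all words (with carry folding):
+ 0x0f04 = 0x0f04
+ 0x7f28 = 0x8e2c
+ 0x04f5 = 0x9321
+ 0xa3ce = 0x36f0
One's complement: ~0x36f0
Checksum = 0xc90f


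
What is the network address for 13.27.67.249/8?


IP:   00001101.00011011.01000011.11111001
Mask: 11111111.00000000.00000000.00000000
AND operation:
Net:  00001101.00000000.00000000.00000000
Network: 13.0.0.0/8


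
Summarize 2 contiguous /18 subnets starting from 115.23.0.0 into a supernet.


Original prefix: /18
Number of subnets: 2 = 2^1
New prefix = 18 - 1 = 17
Supernet: 115.23.0.0/17


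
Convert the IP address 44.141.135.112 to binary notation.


44 = 00101100
141 = 10001101
135 = 10000111
112 = 01110000
Binary: 00101100.10001101.10000111.01110000


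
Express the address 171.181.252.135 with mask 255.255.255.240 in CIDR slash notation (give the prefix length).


Binary: 11111111.11111111.11111111.11110000
Count leading 1s
Prefix: /28


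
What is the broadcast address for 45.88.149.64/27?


Network: 45.88.149.64/27
Host bits = 5
Set all host bits to 1:
Broadcast: 45.88.149.95


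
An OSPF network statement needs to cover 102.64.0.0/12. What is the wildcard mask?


Subnet mask: 255.240.0.0
Wildcard = 255.255.255.255 - subnet mask
255 - 255 = 0
255 - 240 = 15
255 - 0 = 255
255 - 0 = 255
Wildcard: 0.15.255.255


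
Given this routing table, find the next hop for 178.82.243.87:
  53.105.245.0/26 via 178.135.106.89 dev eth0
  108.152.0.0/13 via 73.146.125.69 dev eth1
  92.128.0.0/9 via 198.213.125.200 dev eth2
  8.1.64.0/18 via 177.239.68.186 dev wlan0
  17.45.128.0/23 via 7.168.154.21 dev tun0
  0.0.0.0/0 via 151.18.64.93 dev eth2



Longest prefix match for 178.82.243.87:
  /26 53.105.245.0: no
  /13 108.152.0.0: no
  /9 92.128.0.0: no
  /18 8.1.64.0: no
  /23 17.45.128.0: no
  /0 0.0.0.0: MATCH
Selected: next-hop 151.18.64.93 via eth2 (matched /0)


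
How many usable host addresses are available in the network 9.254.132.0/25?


Host bits = 32 - 25 = 7
Total addresses = 2^7 = 128
Usable = total - 2 (network and broadcast)
Usable hosts: 126


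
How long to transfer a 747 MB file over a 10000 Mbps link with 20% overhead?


Effective throughput = 10000 * (1 - 20/100) = 8000 Mbps
File size in Mb = 747 * 8 = 5976 Mb
Time = 5976 / 8000
Time = 0.747 seconds


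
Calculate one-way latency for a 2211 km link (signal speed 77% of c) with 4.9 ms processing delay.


Speed = 0.77 * 3e5 km/s = 231000 km/s
Propagation delay = 2211 / 231000 = 0.0096 s = 9.5714 ms
Processing delay = 4.9 ms
Total one-way latency = 14.4714 ms


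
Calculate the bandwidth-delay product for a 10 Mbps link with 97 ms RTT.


BDP = bandwidth * RTT
= 10 Mbps * 97 ms
= 10 * 1e6 * 97 / 1000 bits
= 970000 bits
= 121250 bytes
= 118.4082 KB
BDP = 970000 bits (121250 bytes)


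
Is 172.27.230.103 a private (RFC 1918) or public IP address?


RFC 1918 private ranges:
  10.0.0.0/8 (10.0.0.0 - 10.255.255.255)
  172.16.0.0/12 (172.16.0.0 - 172.31.255.255)
  192.168.0.0/16 (192.168.0.0 - 192.168.255.255)
Private (in 172.16.0.0/12)


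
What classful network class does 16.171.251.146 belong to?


First octet: 16
Binary: 00010000
0xxxxxxx -> Class A (1-126)
Class A, default mask 255.0.0.0 (/8)


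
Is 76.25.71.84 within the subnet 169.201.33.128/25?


Subnet network: 169.201.33.128
Test IP AND mask: 76.25.71.0
No, 76.25.71.84 is not in 169.201.33.128/25


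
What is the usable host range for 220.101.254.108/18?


Network: 220.101.192.0
Broadcast: 220.101.255.255
First usable = network + 1
Last usable = broadcast - 1
Range: 220.101.192.1 to 220.101.255.254


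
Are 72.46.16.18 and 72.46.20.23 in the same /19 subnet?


Mask: 255.255.224.0
72.46.16.18 AND mask = 72.46.0.0
72.46.20.23 AND mask = 72.46.0.0
Yes, same subnet (72.46.0.0)


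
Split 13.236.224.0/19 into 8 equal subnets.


New prefix = 19 + 3 = 22
Each subnet has 1024 addresses
  13.236.224.0/22
  13.236.228.0/22
  13.236.232.0/22
  13.236.236.0/22
  13.236.240.0/22
  13.236.244.0/22
  13.236.248.0/22
  13.236.252.0/22
Subnets: 13.236.224.0/22, 13.236.228.0/22, 13.236.232.0/22, 13.236.236.0/22, 13.236.240.0/22, 13.236.244.0/22, 13.236.248.0/22, 13.236.252.0/22


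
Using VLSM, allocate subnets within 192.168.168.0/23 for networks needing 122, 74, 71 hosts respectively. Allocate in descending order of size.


122 hosts -> /25 (126 usable): 192.168.168.0/25
74 hosts -> /25 (126 usable): 192.168.168.128/25
71 hosts -> /25 (126 usable): 192.168.169.0/25
Allocation: 192.168.168.0/25 (122 hosts, 126 usable); 192.168.168.128/25 (74 hosts, 126 usable); 192.168.169.0/25 (71 hosts, 126 usable)


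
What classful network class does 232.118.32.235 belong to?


First octet: 232
Binary: 11101000
1110xxxx -> Class D (224-239)
Class D (multicast), default mask N/A


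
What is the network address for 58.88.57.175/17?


IP:   00111010.01011000.00111001.10101111
Mask: 11111111.11111111.10000000.00000000
AND operation:
Net:  00111010.01011000.00000000.00000000
Network: 58.88.0.0/17


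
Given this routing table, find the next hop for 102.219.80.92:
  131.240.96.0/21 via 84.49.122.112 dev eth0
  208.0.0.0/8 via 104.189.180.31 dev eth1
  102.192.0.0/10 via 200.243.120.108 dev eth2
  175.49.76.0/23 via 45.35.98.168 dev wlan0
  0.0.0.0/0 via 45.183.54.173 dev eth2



Longest prefix match for 102.219.80.92:
  /21 131.240.96.0: no
  /8 208.0.0.0: no
  /10 102.192.0.0: MATCH
  /23 175.49.76.0: no
  /0 0.0.0.0: MATCH
Selected: next-hop 200.243.120.108 via eth2 (matched /10)


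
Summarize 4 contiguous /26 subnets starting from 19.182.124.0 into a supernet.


Original prefix: /26
Number of subnets: 4 = 2^2
New prefix = 26 - 2 = 24
Supernet: 19.182.124.0/24


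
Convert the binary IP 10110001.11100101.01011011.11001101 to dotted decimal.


10110001 = 177
11100101 = 229
01011011 = 91
11001101 = 205
IP: 177.229.91.205


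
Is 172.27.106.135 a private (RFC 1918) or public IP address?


RFC 1918 private ranges:
  10.0.0.0/8 (10.0.0.0 - 10.255.255.255)
  172.16.0.0/12 (172.16.0.0 - 172.31.255.255)
  192.168.0.0/16 (192.168.0.0 - 192.168.255.255)
Private (in 172.16.0.0/12)


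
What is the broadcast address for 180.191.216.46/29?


Network: 180.191.216.40/29
Host bits = 3
Set all host bits to 1:
Broadcast: 180.191.216.47


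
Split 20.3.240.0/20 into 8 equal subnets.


New prefix = 20 + 3 = 23
Each subnet has 512 addresses
  20.3.240.0/23
  20.3.242.0/23
  20.3.244.0/23
  20.3.246.0/23
  20.3.248.0/23
  20.3.250.0/23
  20.3.252.0/23
  20.3.254.0/23
Subnets: 20.3.240.0/23, 20.3.242.0/23, 20.3.244.0/23, 20.3.246.0/23, 20.3.248.0/23, 20.3.250.0/23, 20.3.252.0/23, 20.3.254.0/23


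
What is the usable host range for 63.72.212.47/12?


Network: 63.64.0.0
Broadcast: 63.79.255.255
First usable = network + 1
Last usable = broadcast - 1
Range: 63.64.0.1 to 63.79.255.254
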